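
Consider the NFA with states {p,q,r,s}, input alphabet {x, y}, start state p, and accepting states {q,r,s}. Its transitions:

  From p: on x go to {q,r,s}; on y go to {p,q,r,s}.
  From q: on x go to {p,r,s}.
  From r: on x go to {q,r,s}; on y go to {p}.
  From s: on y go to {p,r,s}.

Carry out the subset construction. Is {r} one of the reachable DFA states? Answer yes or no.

Start state of the DFA: {p}.
{p} --x--> {q,r,s}  [new]
{p} --y--> {p,q,r,s}  [new]
{q,r,s} --x--> {p,q,r,s}  [seen]
{q,r,s} --y--> {p,r,s}  [new]
{p,q,r,s} --x--> {p,q,r,s}  [seen]
{p,q,r,s} --y--> {p,q,r,s}  [seen]
{p,r,s} --x--> {q,r,s}  [seen]
{p,r,s} --y--> {p,q,r,s}  [seen]
Reachable DFA states: {p}, {q,r,s}, {p,q,r,s}, {p,r,s}.
{r} is not among them.

no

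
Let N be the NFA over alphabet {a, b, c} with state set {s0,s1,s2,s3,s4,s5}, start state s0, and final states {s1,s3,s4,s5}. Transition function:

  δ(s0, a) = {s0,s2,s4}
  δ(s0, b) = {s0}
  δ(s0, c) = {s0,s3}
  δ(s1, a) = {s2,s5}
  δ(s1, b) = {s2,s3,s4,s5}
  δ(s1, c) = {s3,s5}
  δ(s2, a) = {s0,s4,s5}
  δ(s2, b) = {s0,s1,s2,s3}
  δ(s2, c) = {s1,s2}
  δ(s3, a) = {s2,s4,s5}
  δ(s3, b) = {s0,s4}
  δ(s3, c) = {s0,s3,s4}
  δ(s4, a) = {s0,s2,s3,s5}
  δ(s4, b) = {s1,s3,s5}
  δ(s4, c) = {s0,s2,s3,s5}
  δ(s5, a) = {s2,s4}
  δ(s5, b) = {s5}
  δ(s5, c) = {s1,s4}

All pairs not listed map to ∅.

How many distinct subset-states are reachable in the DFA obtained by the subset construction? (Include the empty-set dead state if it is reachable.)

13

Start state of the DFA: {s0}.
{s0} --a--> {s0,s2,s4}  [new]
{s0} --b--> {s0}  [seen]
{s0} --c--> {s0,s3}  [new]
{s0,s2,s4} --a--> {s0,s2,s3,s4,s5}  [new]
{s0,s2,s4} --b--> {s0,s1,s2,s3,s5}  [new]
{s0,s2,s4} --c--> {s0,s1,s2,s3,s5}  [seen]
{s0,s3} --a--> {s0,s2,s4,s5}  [new]
{s0,s3} --b--> {s0,s4}  [new]
{s0,s3} --c--> {s0,s3,s4}  [new]
{s0,s2,s3,s4,s5} --a--> {s0,s2,s3,s4,s5}  [seen]
{s0,s2,s3,s4,s5} --b--> {s0,s1,s2,s3,s4,s5}  [new]
{s0,s2,s3,s4,s5} --c--> {s0,s1,s2,s3,s4,s5}  [seen]
{s0,s1,s2,s3,s5} --a--> {s0,s2,s4,s5}  [seen]
{s0,s1,s2,s3,s5} --b--> {s0,s1,s2,s3,s4,s5}  [seen]
{s0,s1,s2,s3,s5} --c--> {s0,s1,s2,s3,s4,s5}  [seen]
{s0,s2,s4,s5} --a--> {s0,s2,s3,s4,s5}  [seen]
{s0,s2,s4,s5} --b--> {s0,s1,s2,s3,s5}  [seen]
{s0,s2,s4,s5} --c--> {s0,s1,s2,s3,s4,s5}  [seen]
{s0,s4} --a--> {s0,s2,s3,s4,s5}  [seen]
{s0,s4} --b--> {s0,s1,s3,s5}  [new]
{s0,s4} --c--> {s0,s2,s3,s5}  [new]
{s0,s3,s4} --a--> {s0,s2,s3,s4,s5}  [seen]
{s0,s3,s4} --b--> {s0,s1,s3,s4,s5}  [new]
{s0,s3,s4} --c--> {s0,s2,s3,s4,s5}  [seen]
{s0,s1,s2,s3,s4,s5} --a--> {s0,s2,s3,s4,s5}  [seen]
{s0,s1,s2,s3,s4,s5} --b--> {s0,s1,s2,s3,s4,s5}  [seen]
{s0,s1,s2,s3,s4,s5} --c--> {s0,s1,s2,s3,s4,s5}  [seen]
{s0,s1,s3,s5} --a--> {s0,s2,s4,s5}  [seen]
{s0,s1,s3,s5} --b--> {s0,s2,s3,s4,s5}  [seen]
{s0,s1,s3,s5} --c--> {s0,s1,s3,s4,s5}  [seen]
{s0,s2,s3,s5} --a--> {s0,s2,s4,s5}  [seen]
{s0,s2,s3,s5} --b--> {s0,s1,s2,s3,s4,s5}  [seen]
{s0,s2,s3,s5} --c--> {s0,s1,s2,s3,s4}  [new]
{s0,s1,s3,s4,s5} --a--> {s0,s2,s3,s4,s5}  [seen]
{s0,s1,s3,s4,s5} --b--> {s0,s1,s2,s3,s4,s5}  [seen]
{s0,s1,s3,s4,s5} --c--> {s0,s1,s2,s3,s4,s5}  [seen]
{s0,s1,s2,s3,s4} --a--> {s0,s2,s3,s4,s5}  [seen]
{s0,s1,s2,s3,s4} --b--> {s0,s1,s2,s3,s4,s5}  [seen]
{s0,s1,s2,s3,s4} --c--> {s0,s1,s2,s3,s4,s5}  [seen]
Reachable DFA states: {s0}, {s0,s2,s4}, {s0,s3}, {s0,s2,s3,s4,s5}, {s0,s1,s2,s3,s5}, {s0,s2,s4,s5}, {s0,s4}, {s0,s3,s4}, {s0,s1,s2,s3,s4,s5}, {s0,s1,s3,s5}, {s0,s2,s3,s5}, {s0,s1,s3,s4,s5}, {s0,s1,s2,s3,s4}.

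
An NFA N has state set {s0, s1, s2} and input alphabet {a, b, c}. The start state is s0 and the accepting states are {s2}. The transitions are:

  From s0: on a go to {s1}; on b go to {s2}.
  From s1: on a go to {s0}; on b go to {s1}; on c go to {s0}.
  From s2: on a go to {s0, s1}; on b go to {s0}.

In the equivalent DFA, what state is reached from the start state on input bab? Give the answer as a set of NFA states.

{s1, s2}

Start: {s0}.
δ(s0,b) = {s2}.
Union: {s2}.
After b: {s2}.
δ(s2,a) = {s0, s1}.
Union: {s0, s1}.
After a: {s0, s1}.
δ(s0,b) = {s2}; δ(s1,b) = {s1}.
Union: {s1, s2}.
After b: {s1, s2}.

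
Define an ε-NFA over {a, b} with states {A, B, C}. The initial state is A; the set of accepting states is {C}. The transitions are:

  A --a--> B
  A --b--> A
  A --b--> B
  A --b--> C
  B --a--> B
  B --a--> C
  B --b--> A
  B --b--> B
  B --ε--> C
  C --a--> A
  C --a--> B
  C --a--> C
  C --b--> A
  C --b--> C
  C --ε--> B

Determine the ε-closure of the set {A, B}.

{A, B, C}

Begin with {A, B}.
B →ε {C}; add C.
ε-closure = {A, B, C}.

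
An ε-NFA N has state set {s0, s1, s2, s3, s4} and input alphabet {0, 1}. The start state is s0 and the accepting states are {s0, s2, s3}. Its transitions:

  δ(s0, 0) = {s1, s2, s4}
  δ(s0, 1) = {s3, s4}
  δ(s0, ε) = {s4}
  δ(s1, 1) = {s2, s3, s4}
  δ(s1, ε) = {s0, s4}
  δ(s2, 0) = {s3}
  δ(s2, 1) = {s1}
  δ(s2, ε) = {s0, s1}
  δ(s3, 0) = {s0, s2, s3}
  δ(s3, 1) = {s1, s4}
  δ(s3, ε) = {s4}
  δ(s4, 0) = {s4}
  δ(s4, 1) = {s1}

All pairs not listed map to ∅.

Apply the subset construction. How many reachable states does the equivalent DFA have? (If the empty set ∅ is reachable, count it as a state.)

Start state of the DFA: {s0, s4} (ε-closure of the NFA start).
{s0, s4} --0--> {s0, s1, s2, s4}  [new]
{s0, s4} --1--> {s0, s1, s3, s4}  [new]
{s0, s1, s2, s4} --0--> {s0, s1, s2, s3, s4}  [new]
{s0, s1, s2, s4} --1--> {s0, s1, s2, s3, s4}  [seen]
{s0, s1, s3, s4} --0--> {s0, s1, s2, s3, s4}  [seen]
{s0, s1, s3, s4} --1--> {s0, s1, s2, s3, s4}  [seen]
{s0, s1, s2, s3, s4} --0--> {s0, s1, s2, s3, s4}  [seen]
{s0, s1, s2, s3, s4} --1--> {s0, s1, s2, s3, s4}  [seen]
Reachable DFA states: {s0, s4}, {s0, s1, s2, s4}, {s0, s1, s3, s4}, {s0, s1, s2, s3, s4}.

4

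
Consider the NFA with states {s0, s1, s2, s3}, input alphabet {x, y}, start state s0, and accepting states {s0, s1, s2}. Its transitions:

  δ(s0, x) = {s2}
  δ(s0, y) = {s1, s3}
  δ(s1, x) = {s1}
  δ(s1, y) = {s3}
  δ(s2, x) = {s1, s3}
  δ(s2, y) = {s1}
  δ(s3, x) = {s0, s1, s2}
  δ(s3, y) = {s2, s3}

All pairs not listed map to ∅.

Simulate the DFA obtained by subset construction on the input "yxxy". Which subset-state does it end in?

Start: {s0}.
δ(s0,y) = {s1, s3}.
Union: {s1, s3}.
After y: {s1, s3}.
δ(s1,x) = {s1}; δ(s3,x) = {s0, s1, s2}.
Union: {s0, s1, s2}.
After x: {s0, s1, s2}.
δ(s0,x) = {s2}; δ(s1,x) = {s1}; δ(s2,x) = {s1, s3}.
Union: {s1, s2, s3}.
After x: {s1, s2, s3}.
δ(s1,y) = {s3}; δ(s2,y) = {s1}; δ(s3,y) = {s2, s3}.
Union: {s1, s2, s3}.
After y: {s1, s2, s3}.

{s1, s2, s3}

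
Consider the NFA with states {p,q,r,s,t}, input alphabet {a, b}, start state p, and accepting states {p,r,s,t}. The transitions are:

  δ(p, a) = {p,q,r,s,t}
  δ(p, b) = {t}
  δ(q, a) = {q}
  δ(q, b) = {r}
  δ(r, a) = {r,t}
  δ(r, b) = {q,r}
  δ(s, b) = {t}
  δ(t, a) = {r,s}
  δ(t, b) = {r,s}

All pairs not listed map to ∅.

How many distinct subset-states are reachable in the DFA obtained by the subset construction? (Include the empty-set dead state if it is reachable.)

Start state of the DFA: {p}.
{p} --a--> {p,q,r,s,t}  [new]
{p} --b--> {t}  [new]
{p,q,r,s,t} --a--> {p,q,r,s,t}  [seen]
{p,q,r,s,t} --b--> {q,r,s,t}  [new]
{t} --a--> {r,s}  [new]
{t} --b--> {r,s}  [seen]
{q,r,s,t} --a--> {q,r,s,t}  [seen]
{q,r,s,t} --b--> {q,r,s,t}  [seen]
{r,s} --a--> {r,t}  [new]
{r,s} --b--> {q,r,t}  [new]
{r,t} --a--> {r,s,t}  [new]
{r,t} --b--> {q,r,s}  [new]
{q,r,t} --a--> {q,r,s,t}  [seen]
{q,r,t} --b--> {q,r,s}  [seen]
{r,s,t} --a--> {r,s,t}  [seen]
{r,s,t} --b--> {q,r,s,t}  [seen]
{q,r,s} --a--> {q,r,t}  [seen]
{q,r,s} --b--> {q,r,t}  [seen]
Reachable DFA states: {p}, {p,q,r,s,t}, {t}, {q,r,s,t}, {r,s}, {r,t}, {q,r,t}, {r,s,t}, {q,r,s}.

9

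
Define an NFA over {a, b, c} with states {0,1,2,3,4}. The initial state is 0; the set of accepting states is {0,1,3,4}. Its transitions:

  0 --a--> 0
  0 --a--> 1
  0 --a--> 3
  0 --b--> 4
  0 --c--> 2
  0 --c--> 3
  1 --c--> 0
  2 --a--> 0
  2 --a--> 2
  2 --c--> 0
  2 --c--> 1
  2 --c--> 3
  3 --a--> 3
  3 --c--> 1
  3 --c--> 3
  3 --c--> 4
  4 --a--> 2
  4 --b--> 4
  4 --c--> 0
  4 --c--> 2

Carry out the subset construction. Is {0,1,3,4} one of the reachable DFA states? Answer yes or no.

yes

Start state of the DFA: {0}.
{0} --a--> {0,1,3}  [new]
{0} --b--> {4}  [new]
{0} --c--> {2,3}  [new]
{0,1,3} --a--> {0,1,3}  [seen]
{0,1,3} --b--> {4}  [seen]
{0,1,3} --c--> {0,1,2,3,4}  [new]
{4} --a--> {2}  [new]
{4} --b--> {4}  [seen]
{4} --c--> {0,2}  [new]
{2,3} --a--> {0,2,3}  [new]
{2,3} --b--> ∅  [new]
{2,3} --c--> {0,1,3,4}  [new]
{0,1,2,3,4} --a--> {0,1,2,3}  [new]
{0,1,2,3,4} --b--> {4}  [seen]
{0,1,2,3,4} --c--> {0,1,2,3,4}  [seen]
{2} --a--> {0,2}  [seen]
{2} --b--> ∅  [seen]
{2} --c--> {0,1,3}  [seen]
{0,2} --a--> {0,1,2,3}  [seen]
{0,2} --b--> {4}  [seen]
{0,2} --c--> {0,1,2,3}  [seen]
{0,2,3} --a--> {0,1,2,3}  [seen]
{0,2,3} --b--> {4}  [seen]
{0,2,3} --c--> {0,1,2,3,4}  [seen]
∅ --a--> ∅  [seen]
∅ --b--> ∅  [seen]
∅ --c--> ∅  [seen]
{0,1,3,4} --a--> {0,1,2,3}  [seen]
{0,1,3,4} --b--> {4}  [seen]
{0,1,3,4} --c--> {0,1,2,3,4}  [seen]
{0,1,2,3} --a--> {0,1,2,3}  [seen]
{0,1,2,3} --b--> {4}  [seen]
{0,1,2,3} --c--> {0,1,2,3,4}  [seen]
Reachable DFA states: {0}, {0,1,3}, {4}, {2,3}, {0,1,2,3,4}, {2}, {0,2}, {0,2,3}, ∅, {0,1,3,4}, {0,1,2,3}.
{0,1,3,4} is among them.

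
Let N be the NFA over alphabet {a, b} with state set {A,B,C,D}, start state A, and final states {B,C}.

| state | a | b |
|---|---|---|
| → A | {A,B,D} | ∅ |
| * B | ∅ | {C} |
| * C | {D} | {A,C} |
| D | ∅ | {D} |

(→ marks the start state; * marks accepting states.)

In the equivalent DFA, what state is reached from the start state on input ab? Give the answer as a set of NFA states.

{C,D}

Start: {A}.
δ(A,a) = {A,B,D}.
Union: {A,B,D}.
After a: {A,B,D}.
δ(A,b) = ∅; δ(B,b) = {C}; δ(D,b) = {D}.
Union: {C,D}.
After b: {C,D}.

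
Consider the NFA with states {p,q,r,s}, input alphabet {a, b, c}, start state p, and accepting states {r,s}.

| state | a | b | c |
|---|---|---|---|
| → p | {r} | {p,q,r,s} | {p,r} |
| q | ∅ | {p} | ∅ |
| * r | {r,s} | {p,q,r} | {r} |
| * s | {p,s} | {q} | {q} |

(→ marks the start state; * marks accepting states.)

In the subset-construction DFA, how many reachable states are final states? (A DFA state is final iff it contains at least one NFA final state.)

Start state of the DFA: {p}.
{p} --a--> {r}  [new]
{p} --b--> {p,q,r,s}  [new]
{p} --c--> {p,r}  [new]
{r} --a--> {r,s}  [new]
{r} --b--> {p,q,r}  [new]
{r} --c--> {r}  [seen]
{p,q,r,s} --a--> {p,r,s}  [new]
{p,q,r,s} --b--> {p,q,r,s}  [seen]
{p,q,r,s} --c--> {p,q,r}  [seen]
{p,r} --a--> {r,s}  [seen]
{p,r} --b--> {p,q,r,s}  [seen]
{p,r} --c--> {p,r}  [seen]
{r,s} --a--> {p,r,s}  [seen]
{r,s} --b--> {p,q,r}  [seen]
{r,s} --c--> {q,r}  [new]
{p,q,r} --a--> {r,s}  [seen]
{p,q,r} --b--> {p,q,r,s}  [seen]
{p,q,r} --c--> {p,r}  [seen]
{p,r,s} --a--> {p,r,s}  [seen]
{p,r,s} --b--> {p,q,r,s}  [seen]
{p,r,s} --c--> {p,q,r}  [seen]
{q,r} --a--> {r,s}  [seen]
{q,r} --b--> {p,q,r}  [seen]
{q,r} --c--> {r}  [seen]
Reachable DFA states: {p}, {r}, {p,q,r,s}, {p,r}, {r,s}, {p,q,r}, {p,r,s}, {q,r}.
Accepting DFA states (contain an NFA accepting state): {r}, {p,q,r,s}, {p,r}, {r,s}, {p,q,r}, {p,r,s}, {q,r}.

7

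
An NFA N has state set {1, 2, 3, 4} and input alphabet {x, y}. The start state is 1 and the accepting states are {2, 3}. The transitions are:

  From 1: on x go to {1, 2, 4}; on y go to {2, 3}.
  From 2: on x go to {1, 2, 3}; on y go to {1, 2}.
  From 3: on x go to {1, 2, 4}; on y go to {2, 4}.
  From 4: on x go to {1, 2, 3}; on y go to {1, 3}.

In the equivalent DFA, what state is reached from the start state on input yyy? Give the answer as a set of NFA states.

{1, 2, 3}

Start: {1}.
δ(1,y) = {2, 3}.
Union: {2, 3}.
After y: {2, 3}.
δ(2,y) = {1, 2}; δ(3,y) = {2, 4}.
Union: {1, 2, 4}.
After y: {1, 2, 4}.
δ(1,y) = {2, 3}; δ(2,y) = {1, 2}; δ(4,y) = {1, 3}.
Union: {1, 2, 3}.
After y: {1, 2, 3}.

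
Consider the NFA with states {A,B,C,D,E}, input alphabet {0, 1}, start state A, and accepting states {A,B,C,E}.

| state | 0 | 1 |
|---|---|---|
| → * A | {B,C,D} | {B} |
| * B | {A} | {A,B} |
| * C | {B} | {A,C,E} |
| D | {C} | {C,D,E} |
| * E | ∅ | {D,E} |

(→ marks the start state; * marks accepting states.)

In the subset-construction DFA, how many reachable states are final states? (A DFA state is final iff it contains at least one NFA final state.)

Start state of the DFA: {A}.
{A} --0--> {B,C,D}  [new]
{A} --1--> {B}  [new]
{B,C,D} --0--> {A,B,C}  [new]
{B,C,D} --1--> {A,B,C,D,E}  [new]
{B} --0--> {A}  [seen]
{B} --1--> {A,B}  [new]
{A,B,C} --0--> {A,B,C,D}  [new]
{A,B,C} --1--> {A,B,C,E}  [new]
{A,B,C,D,E} --0--> {A,B,C,D}  [seen]
{A,B,C,D,E} --1--> {A,B,C,D,E}  [seen]
{A,B} --0--> {A,B,C,D}  [seen]
{A,B} --1--> {A,B}  [seen]
{A,B,C,D} --0--> {A,B,C,D}  [seen]
{A,B,C,D} --1--> {A,B,C,D,E}  [seen]
{A,B,C,E} --0--> {A,B,C,D}  [seen]
{A,B,C,E} --1--> {A,B,C,D,E}  [seen]
Reachable DFA states: {A}, {B,C,D}, {B}, {A,B,C}, {A,B,C,D,E}, {A,B}, {A,B,C,D}, {A,B,C,E}.
Accepting DFA states (contain an NFA accepting state): {A}, {B,C,D}, {B}, {A,B,C}, {A,B,C,D,E}, {A,B}, {A,B,C,D}, {A,B,C,E}.

8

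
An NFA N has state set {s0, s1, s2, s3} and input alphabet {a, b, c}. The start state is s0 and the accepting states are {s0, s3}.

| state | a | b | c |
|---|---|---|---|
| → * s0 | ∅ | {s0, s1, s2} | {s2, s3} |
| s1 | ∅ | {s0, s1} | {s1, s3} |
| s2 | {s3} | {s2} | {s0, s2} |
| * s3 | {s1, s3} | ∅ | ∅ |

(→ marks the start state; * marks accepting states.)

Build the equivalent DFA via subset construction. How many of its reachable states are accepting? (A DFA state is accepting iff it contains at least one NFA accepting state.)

Start state of the DFA: {s0}.
{s0} --a--> ∅  [new]
{s0} --b--> {s0, s1, s2}  [new]
{s0} --c--> {s2, s3}  [new]
∅ --a--> ∅  [seen]
∅ --b--> ∅  [seen]
∅ --c--> ∅  [seen]
{s0, s1, s2} --a--> {s3}  [new]
{s0, s1, s2} --b--> {s0, s1, s2}  [seen]
{s0, s1, s2} --c--> {s0, s1, s2, s3}  [new]
{s2, s3} --a--> {s1, s3}  [new]
{s2, s3} --b--> {s2}  [new]
{s2, s3} --c--> {s0, s2}  [new]
{s3} --a--> {s1, s3}  [seen]
{s3} --b--> ∅  [seen]
{s3} --c--> ∅  [seen]
{s0, s1, s2, s3} --a--> {s1, s3}  [seen]
{s0, s1, s2, s3} --b--> {s0, s1, s2}  [seen]
{s0, s1, s2, s3} --c--> {s0, s1, s2, s3}  [seen]
{s1, s3} --a--> {s1, s3}  [seen]
{s1, s3} --b--> {s0, s1}  [new]
{s1, s3} --c--> {s1, s3}  [seen]
{s2} --a--> {s3}  [seen]
{s2} --b--> {s2}  [seen]
{s2} --c--> {s0, s2}  [seen]
{s0, s2} --a--> {s3}  [seen]
{s0, s2} --b--> {s0, s1, s2}  [seen]
{s0, s2} --c--> {s0, s2, s3}  [new]
{s0, s1} --a--> ∅  [seen]
{s0, s1} --b--> {s0, s1, s2}  [seen]
{s0, s1} --c--> {s1, s2, s3}  [new]
{s0, s2, s3} --a--> {s1, s3}  [seen]
{s0, s2, s3} --b--> {s0, s1, s2}  [seen]
{s0, s2, s3} --c--> {s0, s2, s3}  [seen]
{s1, s2, s3} --a--> {s1, s3}  [seen]
{s1, s2, s3} --b--> {s0, s1, s2}  [seen]
{s1, s2, s3} --c--> {s0, s1, s2, s3}  [seen]
Reachable DFA states: {s0}, ∅, {s0, s1, s2}, {s2, s3}, {s3}, {s0, s1, s2, s3}, {s1, s3}, {s2}, {s0, s2}, {s0, s1}, {s0, s2, s3}, {s1, s2, s3}.
Accepting DFA states (contain an NFA accepting state): {s0}, {s0, s1, s2}, {s2, s3}, {s3}, {s0, s1, s2, s3}, {s1, s3}, {s0, s2}, {s0, s1}, {s0, s2, s3}, {s1, s2, s3}.

10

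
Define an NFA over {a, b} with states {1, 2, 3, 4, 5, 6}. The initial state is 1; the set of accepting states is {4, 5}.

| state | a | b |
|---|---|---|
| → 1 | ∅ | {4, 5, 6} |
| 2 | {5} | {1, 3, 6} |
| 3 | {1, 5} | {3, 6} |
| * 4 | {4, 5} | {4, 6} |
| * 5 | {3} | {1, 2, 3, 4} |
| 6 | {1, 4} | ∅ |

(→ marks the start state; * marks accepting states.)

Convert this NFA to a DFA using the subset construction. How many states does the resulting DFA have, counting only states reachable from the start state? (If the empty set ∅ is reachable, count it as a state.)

9

Start state of the DFA: {1}.
{1} --a--> ∅  [new]
{1} --b--> {4, 5, 6}  [new]
∅ --a--> ∅  [seen]
∅ --b--> ∅  [seen]
{4, 5, 6} --a--> {1, 3, 4, 5}  [new]
{4, 5, 6} --b--> {1, 2, 3, 4, 6}  [new]
{1, 3, 4, 5} --a--> {1, 3, 4, 5}  [seen]
{1, 3, 4, 5} --b--> {1, 2, 3, 4, 5, 6}  [new]
{1, 2, 3, 4, 6} --a--> {1, 4, 5}  [new]
{1, 2, 3, 4, 6} --b--> {1, 3, 4, 5, 6}  [new]
{1, 2, 3, 4, 5, 6} --a--> {1, 3, 4, 5}  [seen]
{1, 2, 3, 4, 5, 6} --b--> {1, 2, 3, 4, 5, 6}  [seen]
{1, 4, 5} --a--> {3, 4, 5}  [new]
{1, 4, 5} --b--> {1, 2, 3, 4, 5, 6}  [seen]
{1, 3, 4, 5, 6} --a--> {1, 3, 4, 5}  [seen]
{1, 3, 4, 5, 6} --b--> {1, 2, 3, 4, 5, 6}  [seen]
{3, 4, 5} --a--> {1, 3, 4, 5}  [seen]
{3, 4, 5} --b--> {1, 2, 3, 4, 6}  [seen]
Reachable DFA states: {1}, ∅, {4, 5, 6}, {1, 3, 4, 5}, {1, 2, 3, 4, 6}, {1, 2, 3, 4, 5, 6}, {1, 4, 5}, {1, 3, 4, 5, 6}, {3, 4, 5}.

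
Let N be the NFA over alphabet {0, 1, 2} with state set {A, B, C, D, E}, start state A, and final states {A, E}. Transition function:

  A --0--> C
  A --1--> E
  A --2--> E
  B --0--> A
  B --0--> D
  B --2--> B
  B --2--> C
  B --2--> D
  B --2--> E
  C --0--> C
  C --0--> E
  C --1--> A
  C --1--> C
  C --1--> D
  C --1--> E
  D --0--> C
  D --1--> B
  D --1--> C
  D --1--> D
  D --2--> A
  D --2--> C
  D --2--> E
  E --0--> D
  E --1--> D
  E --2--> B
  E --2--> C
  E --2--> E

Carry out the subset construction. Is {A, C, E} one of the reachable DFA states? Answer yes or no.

yes

Start state of the DFA: {A}.
{A} --0--> {C}  [new]
{A} --1--> {E}  [new]
{A} --2--> {E}  [seen]
{C} --0--> {C, E}  [new]
{C} --1--> {A, C, D, E}  [new]
{C} --2--> ∅  [new]
{E} --0--> {D}  [new]
{E} --1--> {D}  [seen]
{E} --2--> {B, C, E}  [new]
{C, E} --0--> {C, D, E}  [new]
{C, E} --1--> {A, C, D, E}  [seen]
{C, E} --2--> {B, C, E}  [seen]
{A, C, D, E} --0--> {C, D, E}  [seen]
{A, C, D, E} --1--> {A, B, C, D, E}  [new]
{A, C, D, E} --2--> {A, B, C, E}  [new]
∅ --0--> ∅  [seen]
∅ --1--> ∅  [seen]
∅ --2--> ∅  [seen]
{D} --0--> {C}  [seen]
{D} --1--> {B, C, D}  [new]
{D} --2--> {A, C, E}  [new]
{B, C, E} --0--> {A, C, D, E}  [seen]
{B, C, E} --1--> {A, C, D, E}  [seen]
{B, C, E} --2--> {B, C, D, E}  [new]
{C, D, E} --0--> {C, D, E}  [seen]
{C, D, E} --1--> {A, B, C, D, E}  [seen]
{C, D, E} --2--> {A, B, C, E}  [seen]
{A, B, C, D, E} --0--> {A, C, D, E}  [seen]
{A, B, C, D, E} --1--> {A, B, C, D, E}  [seen]
{A, B, C, D, E} --2--> {A, B, C, D, E}  [seen]
{A, B, C, E} --0--> {A, C, D, E}  [seen]
{A, B, C, E} --1--> {A, C, D, E}  [seen]
{A, B, C, E} --2--> {B, C, D, E}  [seen]
{B, C, D} --0--> {A, C, D, E}  [seen]
{B, C, D} --1--> {A, B, C, D, E}  [seen]
{B, C, D} --2--> {A, B, C, D, E}  [seen]
{A, C, E} --0--> {C, D, E}  [seen]
{A, C, E} --1--> {A, C, D, E}  [seen]
{A, C, E} --2--> {B, C, E}  [seen]
{B, C, D, E} --0--> {A, C, D, E}  [seen]
{B, C, D, E} --1--> {A, B, C, D, E}  [seen]
{B, C, D, E} --2--> {A, B, C, D, E}  [seen]
Reachable DFA states: {A}, {C}, {E}, {C, E}, {A, C, D, E}, ∅, {D}, {B, C, E}, {C, D, E}, {A, B, C, D, E}, {A, B, C, E}, {B, C, D}, {A, C, E}, {B, C, D, E}.
{A, C, E} is among them.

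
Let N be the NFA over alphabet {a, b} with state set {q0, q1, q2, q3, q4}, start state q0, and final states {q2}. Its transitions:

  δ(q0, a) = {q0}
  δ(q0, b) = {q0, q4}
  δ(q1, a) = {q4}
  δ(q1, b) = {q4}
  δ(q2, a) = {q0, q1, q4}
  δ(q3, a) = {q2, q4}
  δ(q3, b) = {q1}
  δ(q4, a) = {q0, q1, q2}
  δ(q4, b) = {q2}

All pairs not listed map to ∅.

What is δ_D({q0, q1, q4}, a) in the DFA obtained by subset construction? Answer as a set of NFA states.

{q0, q1, q2, q4}

δ(q0,a) = {q0}; δ(q1,a) = {q4}; δ(q4,a) = {q0, q1, q2}.
Union: {q0, q1, q2, q4}.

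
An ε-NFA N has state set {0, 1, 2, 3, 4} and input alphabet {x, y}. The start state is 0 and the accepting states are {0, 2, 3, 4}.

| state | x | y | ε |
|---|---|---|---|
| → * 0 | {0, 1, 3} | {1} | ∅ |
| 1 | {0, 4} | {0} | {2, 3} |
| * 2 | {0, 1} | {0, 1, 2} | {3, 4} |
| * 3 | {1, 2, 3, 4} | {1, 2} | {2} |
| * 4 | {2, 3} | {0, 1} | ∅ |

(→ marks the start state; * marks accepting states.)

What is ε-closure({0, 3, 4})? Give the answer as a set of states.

Begin with {0, 3, 4}.
3 →ε {2}; add 2.
ε-closure = {0, 2, 3, 4}.

{0, 2, 3, 4}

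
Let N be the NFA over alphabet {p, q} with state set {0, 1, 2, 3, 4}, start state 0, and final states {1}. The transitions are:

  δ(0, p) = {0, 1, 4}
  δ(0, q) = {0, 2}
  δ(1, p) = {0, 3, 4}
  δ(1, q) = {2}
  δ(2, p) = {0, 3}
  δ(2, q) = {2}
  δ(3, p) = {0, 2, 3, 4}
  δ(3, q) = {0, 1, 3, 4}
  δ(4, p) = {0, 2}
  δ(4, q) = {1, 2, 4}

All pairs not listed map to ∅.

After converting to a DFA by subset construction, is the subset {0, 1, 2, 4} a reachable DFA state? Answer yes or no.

yes

Start state of the DFA: {0}.
{0} --p--> {0, 1, 4}  [new]
{0} --q--> {0, 2}  [new]
{0, 1, 4} --p--> {0, 1, 2, 3, 4}  [new]
{0, 1, 4} --q--> {0, 1, 2, 4}  [new]
{0, 2} --p--> {0, 1, 3, 4}  [new]
{0, 2} --q--> {0, 2}  [seen]
{0, 1, 2, 3, 4} --p--> {0, 1, 2, 3, 4}  [seen]
{0, 1, 2, 3, 4} --q--> {0, 1, 2, 3, 4}  [seen]
{0, 1, 2, 4} --p--> {0, 1, 2, 3, 4}  [seen]
{0, 1, 2, 4} --q--> {0, 1, 2, 4}  [seen]
{0, 1, 3, 4} --p--> {0, 1, 2, 3, 4}  [seen]
{0, 1, 3, 4} --q--> {0, 1, 2, 3, 4}  [seen]
Reachable DFA states: {0}, {0, 1, 4}, {0, 2}, {0, 1, 2, 3, 4}, {0, 1, 2, 4}, {0, 1, 3, 4}.
{0, 1, 2, 4} is among them.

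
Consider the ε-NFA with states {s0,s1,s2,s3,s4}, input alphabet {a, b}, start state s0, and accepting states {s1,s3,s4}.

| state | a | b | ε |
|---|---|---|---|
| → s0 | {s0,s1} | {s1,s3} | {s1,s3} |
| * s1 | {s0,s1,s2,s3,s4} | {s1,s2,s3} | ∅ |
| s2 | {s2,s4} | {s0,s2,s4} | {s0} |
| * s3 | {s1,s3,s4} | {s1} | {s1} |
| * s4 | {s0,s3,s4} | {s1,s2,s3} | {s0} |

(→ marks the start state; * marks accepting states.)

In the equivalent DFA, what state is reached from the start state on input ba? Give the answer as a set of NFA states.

{s0,s1,s2,s3,s4}

Start: {s0,s1,s3}.
δ(s0,b) = {s1,s3}; δ(s1,b) = {s1,s2,s3}; δ(s3,b) = {s1}.
Union: {s1,s2,s3}.
ε-closure gives {s0,s1,s2,s3}.
After b: {s0,s1,s2,s3}.
δ(s0,a) = {s0,s1}; δ(s1,a) = {s0,s1,s2,s3,s4}; δ(s2,a) = {s2,s4}; δ(s3,a) = {s1,s3,s4}.
Union: {s0,s1,s2,s3,s4}.
After a: {s0,s1,s2,s3,s4}.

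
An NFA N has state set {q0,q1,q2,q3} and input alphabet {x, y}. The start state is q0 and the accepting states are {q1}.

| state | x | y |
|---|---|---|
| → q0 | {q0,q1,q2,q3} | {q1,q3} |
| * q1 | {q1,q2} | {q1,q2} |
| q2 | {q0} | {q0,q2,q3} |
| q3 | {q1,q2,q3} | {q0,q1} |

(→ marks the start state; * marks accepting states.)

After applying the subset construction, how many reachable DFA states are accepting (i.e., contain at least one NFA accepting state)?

Start state of the DFA: {q0}.
{q0} --x--> {q0,q1,q2,q3}  [new]
{q0} --y--> {q1,q3}  [new]
{q0,q1,q2,q3} --x--> {q0,q1,q2,q3}  [seen]
{q0,q1,q2,q3} --y--> {q0,q1,q2,q3}  [seen]
{q1,q3} --x--> {q1,q2,q3}  [new]
{q1,q3} --y--> {q0,q1,q2}  [new]
{q1,q2,q3} --x--> {q0,q1,q2,q3}  [seen]
{q1,q2,q3} --y--> {q0,q1,q2,q3}  [seen]
{q0,q1,q2} --x--> {q0,q1,q2,q3}  [seen]
{q0,q1,q2} --y--> {q0,q1,q2,q3}  [seen]
Reachable DFA states: {q0}, {q0,q1,q2,q3}, {q1,q3}, {q1,q2,q3}, {q0,q1,q2}.
Accepting DFA states (contain an NFA accepting state): {q0,q1,q2,q3}, {q1,q3}, {q1,q2,q3}, {q0,q1,q2}.

4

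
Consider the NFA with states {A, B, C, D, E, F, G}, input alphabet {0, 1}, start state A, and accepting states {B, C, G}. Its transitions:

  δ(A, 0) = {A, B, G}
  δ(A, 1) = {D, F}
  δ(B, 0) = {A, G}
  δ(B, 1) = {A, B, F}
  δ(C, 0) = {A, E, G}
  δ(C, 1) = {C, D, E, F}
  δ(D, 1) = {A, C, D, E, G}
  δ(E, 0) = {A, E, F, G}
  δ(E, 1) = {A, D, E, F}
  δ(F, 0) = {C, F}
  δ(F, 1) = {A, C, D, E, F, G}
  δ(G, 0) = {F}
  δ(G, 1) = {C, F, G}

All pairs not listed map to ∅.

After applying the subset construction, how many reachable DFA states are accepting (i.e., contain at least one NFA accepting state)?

9

Start state of the DFA: {A}.
{A} --0--> {A, B, G}  [new]
{A} --1--> {D, F}  [new]
{A, B, G} --0--> {A, B, F, G}  [new]
{A, B, G} --1--> {A, B, C, D, F, G}  [new]
{D, F} --0--> {C, F}  [new]
{D, F} --1--> {A, C, D, E, F, G}  [new]
{A, B, F, G} --0--> {A, B, C, F, G}  [new]
{A, B, F, G} --1--> {A, B, C, D, E, F, G}  [new]
{A, B, C, D, F, G} --0--> {A, B, C, E, F, G}  [new]
{A, B, C, D, F, G} --1--> {A, B, C, D, E, F, G}  [seen]
{C, F} --0--> {A, C, E, F, G}  [new]
{C, F} --1--> {A, C, D, E, F, G}  [seen]
{A, C, D, E, F, G} --0--> {A, B, C, E, F, G}  [seen]
{A, C, D, E, F, G} --1--> {A, C, D, E, F, G}  [seen]
{A, B, C, F, G} --0--> {A, B, C, E, F, G}  [seen]
{A, B, C, F, G} --1--> {A, B, C, D, E, F, G}  [seen]
{A, B, C, D, E, F, G} --0--> {A, B, C, E, F, G}  [seen]
{A, B, C, D, E, F, G} --1--> {A, B, C, D, E, F, G}  [seen]
{A, B, C, E, F, G} --0--> {A, B, C, E, F, G}  [seen]
{A, B, C, E, F, G} --1--> {A, B, C, D, E, F, G}  [seen]
{A, C, E, F, G} --0--> {A, B, C, E, F, G}  [seen]
{A, C, E, F, G} --1--> {A, C, D, E, F, G}  [seen]
Reachable DFA states: {A}, {A, B, G}, {D, F}, {A, B, F, G}, {A, B, C, D, F, G}, {C, F}, {A, C, D, E, F, G}, {A, B, C, F, G}, {A, B, C, D, E, F, G}, {A, B, C, E, F, G}, {A, C, E, F, G}.
Accepting DFA states (contain an NFA accepting state): {A, B, G}, {A, B, F, G}, {A, B, C, D, F, G}, {C, F}, {A, C, D, E, F, G}, {A, B, C, F, G}, {A, B, C, D, E, F, G}, {A, B, C, E, F, G}, {A, C, E, F, G}.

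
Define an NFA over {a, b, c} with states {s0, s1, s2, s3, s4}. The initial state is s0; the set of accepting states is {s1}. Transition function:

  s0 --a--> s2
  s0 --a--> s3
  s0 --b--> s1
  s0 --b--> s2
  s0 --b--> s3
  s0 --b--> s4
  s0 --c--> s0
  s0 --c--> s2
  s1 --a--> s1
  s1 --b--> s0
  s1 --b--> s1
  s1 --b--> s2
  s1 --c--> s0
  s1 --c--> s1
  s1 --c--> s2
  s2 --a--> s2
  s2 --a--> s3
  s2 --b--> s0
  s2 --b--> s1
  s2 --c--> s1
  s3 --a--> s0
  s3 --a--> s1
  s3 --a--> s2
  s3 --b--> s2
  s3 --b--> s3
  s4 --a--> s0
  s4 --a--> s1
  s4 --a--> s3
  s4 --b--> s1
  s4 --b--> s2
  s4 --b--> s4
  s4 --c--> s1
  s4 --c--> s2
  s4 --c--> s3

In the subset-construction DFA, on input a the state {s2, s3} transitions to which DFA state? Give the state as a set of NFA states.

δ(s2,a) = {s2, s3}; δ(s3,a) = {s0, s1, s2}.
Union: {s0, s1, s2, s3}.

{s0, s1, s2, s3}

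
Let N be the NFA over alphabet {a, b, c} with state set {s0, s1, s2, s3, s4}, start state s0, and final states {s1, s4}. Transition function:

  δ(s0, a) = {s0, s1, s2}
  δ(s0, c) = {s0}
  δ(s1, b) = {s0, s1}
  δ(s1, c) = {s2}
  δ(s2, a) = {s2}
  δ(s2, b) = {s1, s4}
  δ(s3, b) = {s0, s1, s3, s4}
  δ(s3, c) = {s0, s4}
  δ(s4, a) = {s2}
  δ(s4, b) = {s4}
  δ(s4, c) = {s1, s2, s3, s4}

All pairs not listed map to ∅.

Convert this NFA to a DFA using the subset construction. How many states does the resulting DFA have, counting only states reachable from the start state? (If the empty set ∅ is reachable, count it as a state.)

Start state of the DFA: {s0}.
{s0} --a--> {s0, s1, s2}  [new]
{s0} --b--> ∅  [new]
{s0} --c--> {s0}  [seen]
{s0, s1, s2} --a--> {s0, s1, s2}  [seen]
{s0, s1, s2} --b--> {s0, s1, s4}  [new]
{s0, s1, s2} --c--> {s0, s2}  [new]
∅ --a--> ∅  [seen]
∅ --b--> ∅  [seen]
∅ --c--> ∅  [seen]
{s0, s1, s4} --a--> {s0, s1, s2}  [seen]
{s0, s1, s4} --b--> {s0, s1, s4}  [seen]
{s0, s1, s4} --c--> {s0, s1, s2, s3, s4}  [new]
{s0, s2} --a--> {s0, s1, s2}  [seen]
{s0, s2} --b--> {s1, s4}  [new]
{s0, s2} --c--> {s0}  [seen]
{s0, s1, s2, s3, s4} --a--> {s0, s1, s2}  [seen]
{s0, s1, s2, s3, s4} --b--> {s0, s1, s3, s4}  [new]
{s0, s1, s2, s3, s4} --c--> {s0, s1, s2, s3, s4}  [seen]
{s1, s4} --a--> {s2}  [new]
{s1, s4} --b--> {s0, s1, s4}  [seen]
{s1, s4} --c--> {s1, s2, s3, s4}  [new]
{s0, s1, s3, s4} --a--> {s0, s1, s2}  [seen]
{s0, s1, s3, s4} --b--> {s0, s1, s3, s4}  [seen]
{s0, s1, s3, s4} --c--> {s0, s1, s2, s3, s4}  [seen]
{s2} --a--> {s2}  [seen]
{s2} --b--> {s1, s4}  [seen]
{s2} --c--> ∅  [seen]
{s1, s2, s3, s4} --a--> {s2}  [seen]
{s1, s2, s3, s4} --b--> {s0, s1, s3, s4}  [seen]
{s1, s2, s3, s4} --c--> {s0, s1, s2, s3, s4}  [seen]
Reachable DFA states: {s0}, {s0, s1, s2}, ∅, {s0, s1, s4}, {s0, s2}, {s0, s1, s2, s3, s4}, {s1, s4}, {s0, s1, s3, s4}, {s2}, {s1, s2, s3, s4}.

10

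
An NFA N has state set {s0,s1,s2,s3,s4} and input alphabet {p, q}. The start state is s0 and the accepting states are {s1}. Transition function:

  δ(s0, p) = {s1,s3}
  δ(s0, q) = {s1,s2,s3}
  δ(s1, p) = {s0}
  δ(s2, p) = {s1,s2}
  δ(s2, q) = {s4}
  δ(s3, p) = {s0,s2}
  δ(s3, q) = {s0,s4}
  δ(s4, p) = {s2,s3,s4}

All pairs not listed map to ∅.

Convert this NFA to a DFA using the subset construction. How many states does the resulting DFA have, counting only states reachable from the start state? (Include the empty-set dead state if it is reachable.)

9

Start state of the DFA: {s0}.
{s0} --p--> {s1,s3}  [new]
{s0} --q--> {s1,s2,s3}  [new]
{s1,s3} --p--> {s0,s2}  [new]
{s1,s3} --q--> {s0,s4}  [new]
{s1,s2,s3} --p--> {s0,s1,s2}  [new]
{s1,s2,s3} --q--> {s0,s4}  [seen]
{s0,s2} --p--> {s1,s2,s3}  [seen]
{s0,s2} --q--> {s1,s2,s3,s4}  [new]
{s0,s4} --p--> {s1,s2,s3,s4}  [seen]
{s0,s4} --q--> {s1,s2,s3}  [seen]
{s0,s1,s2} --p--> {s0,s1,s2,s3}  [new]
{s0,s1,s2} --q--> {s1,s2,s3,s4}  [seen]
{s1,s2,s3,s4} --p--> {s0,s1,s2,s3,s4}  [new]
{s1,s2,s3,s4} --q--> {s0,s4}  [seen]
{s0,s1,s2,s3} --p--> {s0,s1,s2,s3}  [seen]
{s0,s1,s2,s3} --q--> {s0,s1,s2,s3,s4}  [seen]
{s0,s1,s2,s3,s4} --p--> {s0,s1,s2,s3,s4}  [seen]
{s0,s1,s2,s3,s4} --q--> {s0,s1,s2,s3,s4}  [seen]
Reachable DFA states: {s0}, {s1,s3}, {s1,s2,s3}, {s0,s2}, {s0,s4}, {s0,s1,s2}, {s1,s2,s3,s4}, {s0,s1,s2,s3}, {s0,s1,s2,s3,s4}.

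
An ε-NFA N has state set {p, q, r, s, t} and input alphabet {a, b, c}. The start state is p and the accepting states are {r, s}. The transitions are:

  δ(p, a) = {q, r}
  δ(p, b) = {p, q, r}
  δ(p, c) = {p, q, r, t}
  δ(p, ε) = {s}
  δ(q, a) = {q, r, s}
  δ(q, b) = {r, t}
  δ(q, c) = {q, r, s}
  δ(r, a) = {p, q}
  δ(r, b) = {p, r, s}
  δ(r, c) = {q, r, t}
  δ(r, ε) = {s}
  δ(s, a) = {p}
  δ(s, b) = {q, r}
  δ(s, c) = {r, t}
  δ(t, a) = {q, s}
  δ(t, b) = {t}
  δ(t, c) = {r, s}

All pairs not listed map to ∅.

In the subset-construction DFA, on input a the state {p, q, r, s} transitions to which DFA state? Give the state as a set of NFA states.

{p, q, r, s}

δ(p,a) = {q, r}; δ(q,a) = {q, r, s}; δ(r,a) = {p, q}; δ(s,a) = {p}.
Union: {p, q, r, s}.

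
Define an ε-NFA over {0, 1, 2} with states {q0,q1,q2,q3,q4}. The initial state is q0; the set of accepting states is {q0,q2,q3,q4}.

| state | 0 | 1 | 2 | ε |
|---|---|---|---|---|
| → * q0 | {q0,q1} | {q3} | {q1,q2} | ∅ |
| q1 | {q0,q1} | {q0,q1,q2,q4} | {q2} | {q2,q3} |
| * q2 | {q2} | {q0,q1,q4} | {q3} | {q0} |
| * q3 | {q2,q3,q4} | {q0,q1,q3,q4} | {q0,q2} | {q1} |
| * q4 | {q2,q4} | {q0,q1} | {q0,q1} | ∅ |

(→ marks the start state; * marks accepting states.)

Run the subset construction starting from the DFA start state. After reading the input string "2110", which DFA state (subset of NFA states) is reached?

Start: {q0}.
δ(q0,2) = {q1,q2}.
Union: {q1,q2}.
ε-closure gives {q0,q1,q2,q3}.
After 2: {q0,q1,q2,q3}.
δ(q0,1) = {q3}; δ(q1,1) = {q0,q1,q2,q4}; δ(q2,1) = {q0,q1,q4}; δ(q3,1) = {q0,q1,q3,q4}.
Union: {q0,q1,q2,q3,q4}.
After 1: {q0,q1,q2,q3,q4}.
δ(q0,1) = {q3}; δ(q1,1) = {q0,q1,q2,q4}; δ(q2,1) = {q0,q1,q4}; δ(q3,1) = {q0,q1,q3,q4}; δ(q4,1) = {q0,q1}.
Union: {q0,q1,q2,q3,q4}.
After 1: {q0,q1,q2,q3,q4}.
δ(q0,0) = {q0,q1}; δ(q1,0) = {q0,q1}; δ(q2,0) = {q2}; δ(q3,0) = {q2,q3,q4}; δ(q4,0) = {q2,q4}.
Union: {q0,q1,q2,q3,q4}.
After 0: {q0,q1,q2,q3,q4}.

{q0,q1,q2,q3,q4}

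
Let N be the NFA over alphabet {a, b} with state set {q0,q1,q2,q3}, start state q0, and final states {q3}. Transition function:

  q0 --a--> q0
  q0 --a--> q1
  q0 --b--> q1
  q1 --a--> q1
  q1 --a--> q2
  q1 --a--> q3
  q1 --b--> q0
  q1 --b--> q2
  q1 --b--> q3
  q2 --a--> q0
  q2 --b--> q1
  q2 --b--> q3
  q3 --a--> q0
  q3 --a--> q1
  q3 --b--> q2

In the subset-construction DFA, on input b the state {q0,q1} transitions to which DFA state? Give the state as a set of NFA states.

{q0,q1,q2,q3}

δ(q0,b) = {q1}; δ(q1,b) = {q0,q2,q3}.
Union: {q0,q1,q2,q3}.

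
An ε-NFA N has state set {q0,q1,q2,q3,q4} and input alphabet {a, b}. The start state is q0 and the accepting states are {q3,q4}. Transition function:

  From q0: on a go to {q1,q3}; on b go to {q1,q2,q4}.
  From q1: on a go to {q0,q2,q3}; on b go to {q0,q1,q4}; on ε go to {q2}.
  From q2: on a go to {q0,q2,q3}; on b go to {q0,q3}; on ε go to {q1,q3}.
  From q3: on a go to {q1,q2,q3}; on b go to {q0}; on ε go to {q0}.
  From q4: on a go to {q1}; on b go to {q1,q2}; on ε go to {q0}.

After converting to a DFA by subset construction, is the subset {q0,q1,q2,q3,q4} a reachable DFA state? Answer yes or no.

Start state of the DFA: {q0} (ε-closure of the NFA start).
{q0} --a--> {q0,q1,q2,q3}  [new]
{q0} --b--> {q0,q1,q2,q3,q4}  [new]
{q0,q1,q2,q3} --a--> {q0,q1,q2,q3}  [seen]
{q0,q1,q2,q3} --b--> {q0,q1,q2,q3,q4}  [seen]
{q0,q1,q2,q3,q4} --a--> {q0,q1,q2,q3}  [seen]
{q0,q1,q2,q3,q4} --b--> {q0,q1,q2,q3,q4}  [seen]
Reachable DFA states: {q0}, {q0,q1,q2,q3}, {q0,q1,q2,q3,q4}.
{q0,q1,q2,q3,q4} is among them.

yes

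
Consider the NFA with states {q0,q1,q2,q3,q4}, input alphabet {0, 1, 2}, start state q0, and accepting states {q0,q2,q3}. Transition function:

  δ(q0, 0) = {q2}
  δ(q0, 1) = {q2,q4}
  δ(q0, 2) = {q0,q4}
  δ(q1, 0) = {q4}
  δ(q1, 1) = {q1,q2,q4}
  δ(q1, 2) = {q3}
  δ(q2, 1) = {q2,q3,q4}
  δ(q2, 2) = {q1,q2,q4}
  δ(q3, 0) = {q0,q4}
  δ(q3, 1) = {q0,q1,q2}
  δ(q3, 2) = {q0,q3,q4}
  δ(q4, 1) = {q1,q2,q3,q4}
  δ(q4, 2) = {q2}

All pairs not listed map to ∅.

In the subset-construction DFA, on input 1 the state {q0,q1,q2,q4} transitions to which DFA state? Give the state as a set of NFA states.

δ(q0,1) = {q2,q4}; δ(q1,1) = {q1,q2,q4}; δ(q2,1) = {q2,q3,q4}; δ(q4,1) = {q1,q2,q3,q4}.
Union: {q1,q2,q3,q4}.

{q1,q2,q3,q4}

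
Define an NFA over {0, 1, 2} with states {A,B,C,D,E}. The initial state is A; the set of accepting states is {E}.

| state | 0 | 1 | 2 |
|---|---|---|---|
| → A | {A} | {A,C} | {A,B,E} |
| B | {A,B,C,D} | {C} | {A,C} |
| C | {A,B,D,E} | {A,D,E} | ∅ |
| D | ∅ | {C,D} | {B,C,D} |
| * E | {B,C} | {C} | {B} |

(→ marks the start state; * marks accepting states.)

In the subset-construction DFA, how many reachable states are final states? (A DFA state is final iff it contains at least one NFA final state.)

5

Start state of the DFA: {A}.
{A} --0--> {A}  [seen]
{A} --1--> {A,C}  [new]
{A} --2--> {A,B,E}  [new]
{A,C} --0--> {A,B,D,E}  [new]
{A,C} --1--> {A,C,D,E}  [new]
{A,C} --2--> {A,B,E}  [seen]
{A,B,E} --0--> {A,B,C,D}  [new]
{A,B,E} --1--> {A,C}  [seen]
{A,B,E} --2--> {A,B,C,E}  [new]
{A,B,D,E} --0--> {A,B,C,D}  [seen]
{A,B,D,E} --1--> {A,C,D}  [new]
{A,B,D,E} --2--> {A,B,C,D,E}  [new]
{A,C,D,E} --0--> {A,B,C,D,E}  [seen]
{A,C,D,E} --1--> {A,C,D,E}  [seen]
{A,C,D,E} --2--> {A,B,C,D,E}  [seen]
{A,B,C,D} --0--> {A,B,C,D,E}  [seen]
{A,B,C,D} --1--> {A,C,D,E}  [seen]
{A,B,C,D} --2--> {A,B,C,D,E}  [seen]
{A,B,C,E} --0--> {A,B,C,D,E}  [seen]
{A,B,C,E} --1--> {A,C,D,E}  [seen]
{A,B,C,E} --2--> {A,B,C,E}  [seen]
{A,C,D} --0--> {A,B,D,E}  [seen]
{A,C,D} --1--> {A,C,D,E}  [seen]
{A,C,D} --2--> {A,B,C,D,E}  [seen]
{A,B,C,D,E} --0--> {A,B,C,D,E}  [seen]
{A,B,C,D,E} --1--> {A,C,D,E}  [seen]
{A,B,C,D,E} --2--> {A,B,C,D,E}  [seen]
Reachable DFA states: {A}, {A,C}, {A,B,E}, {A,B,D,E}, {A,C,D,E}, {A,B,C,D}, {A,B,C,E}, {A,C,D}, {A,B,C,D,E}.
Accepting DFA states (contain an NFA accepting state): {A,B,E}, {A,B,D,E}, {A,C,D,E}, {A,B,C,E}, {A,B,C,D,E}.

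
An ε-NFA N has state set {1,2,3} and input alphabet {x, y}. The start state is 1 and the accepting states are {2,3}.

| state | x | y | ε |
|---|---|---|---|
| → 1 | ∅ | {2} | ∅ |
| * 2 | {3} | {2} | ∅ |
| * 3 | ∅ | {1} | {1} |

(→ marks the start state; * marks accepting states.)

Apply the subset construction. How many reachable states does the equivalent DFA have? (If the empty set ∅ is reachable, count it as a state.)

Start state of the DFA: {1} (ε-closure of the NFA start).
{1} --x--> ∅  [new]
{1} --y--> {2}  [new]
∅ --x--> ∅  [seen]
∅ --y--> ∅  [seen]
{2} --x--> {1,3}  [new]
{2} --y--> {2}  [seen]
{1,3} --x--> ∅  [seen]
{1,3} --y--> {1,2}  [new]
{1,2} --x--> {1,3}  [seen]
{1,2} --y--> {2}  [seen]
Reachable DFA states: {1}, ∅, {2}, {1,3}, {1,2}.

5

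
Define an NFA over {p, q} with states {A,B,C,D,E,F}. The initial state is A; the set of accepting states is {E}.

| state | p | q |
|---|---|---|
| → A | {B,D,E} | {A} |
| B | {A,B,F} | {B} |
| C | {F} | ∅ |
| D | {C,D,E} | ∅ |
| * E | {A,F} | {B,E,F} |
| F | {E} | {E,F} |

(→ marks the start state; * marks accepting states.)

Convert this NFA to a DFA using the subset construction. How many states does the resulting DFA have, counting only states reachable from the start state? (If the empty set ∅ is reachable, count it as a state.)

Start state of the DFA: {A}.
{A} --p--> {B,D,E}  [new]
{A} --q--> {A}  [seen]
{B,D,E} --p--> {A,B,C,D,E,F}  [new]
{B,D,E} --q--> {B,E,F}  [new]
{A,B,C,D,E,F} --p--> {A,B,C,D,E,F}  [seen]
{A,B,C,D,E,F} --q--> {A,B,E,F}  [new]
{B,E,F} --p--> {A,B,E,F}  [seen]
{B,E,F} --q--> {B,E,F}  [seen]
{A,B,E,F} --p--> {A,B,D,E,F}  [new]
{A,B,E,F} --q--> {A,B,E,F}  [seen]
{A,B,D,E,F} --p--> {A,B,C,D,E,F}  [seen]
{A,B,D,E,F} --q--> {A,B,E,F}  [seen]
Reachable DFA states: {A}, {B,D,E}, {A,B,C,D,E,F}, {B,E,F}, {A,B,E,F}, {A,B,D,E,F}.

6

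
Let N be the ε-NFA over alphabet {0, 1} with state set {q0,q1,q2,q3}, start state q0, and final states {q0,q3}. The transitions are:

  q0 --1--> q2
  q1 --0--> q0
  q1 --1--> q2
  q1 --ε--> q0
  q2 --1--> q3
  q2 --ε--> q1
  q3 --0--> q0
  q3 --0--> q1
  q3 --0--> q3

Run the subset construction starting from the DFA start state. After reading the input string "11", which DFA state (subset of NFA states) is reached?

Start: {q0}.
δ(q0,1) = {q2}.
Union: {q2}.
ε-closure gives {q0,q1,q2}.
After 1: {q0,q1,q2}.
δ(q0,1) = {q2}; δ(q1,1) = {q2}; δ(q2,1) = {q3}.
Union: {q2,q3}.
ε-closure gives {q0,q1,q2,q3}.
After 1: {q0,q1,q2,q3}.

{q0,q1,q2,q3}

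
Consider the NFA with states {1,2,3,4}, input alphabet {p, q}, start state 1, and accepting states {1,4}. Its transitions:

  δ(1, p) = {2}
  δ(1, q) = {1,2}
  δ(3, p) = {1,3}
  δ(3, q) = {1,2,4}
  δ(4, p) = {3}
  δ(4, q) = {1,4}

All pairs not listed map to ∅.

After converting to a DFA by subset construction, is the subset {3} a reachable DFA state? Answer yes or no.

Start state of the DFA: {1}.
{1} --p--> {2}  [new]
{1} --q--> {1,2}  [new]
{2} --p--> ∅  [new]
{2} --q--> ∅  [seen]
{1,2} --p--> {2}  [seen]
{1,2} --q--> {1,2}  [seen]
∅ --p--> ∅  [seen]
∅ --q--> ∅  [seen]
Reachable DFA states: {1}, {2}, {1,2}, ∅.
{3} is not among them.

no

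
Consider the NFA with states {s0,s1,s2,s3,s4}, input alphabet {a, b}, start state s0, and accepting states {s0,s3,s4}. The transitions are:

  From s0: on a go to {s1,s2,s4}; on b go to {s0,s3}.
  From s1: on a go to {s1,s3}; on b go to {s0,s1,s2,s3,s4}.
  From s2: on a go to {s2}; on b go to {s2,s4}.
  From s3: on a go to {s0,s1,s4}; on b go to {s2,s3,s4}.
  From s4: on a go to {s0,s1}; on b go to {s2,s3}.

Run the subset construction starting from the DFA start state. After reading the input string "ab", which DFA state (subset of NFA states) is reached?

{s0,s1,s2,s3,s4}

Start: {s0}.
δ(s0,a) = {s1,s2,s4}.
Union: {s1,s2,s4}.
After a: {s1,s2,s4}.
δ(s1,b) = {s0,s1,s2,s3,s4}; δ(s2,b) = {s2,s4}; δ(s4,b) = {s2,s3}.
Union: {s0,s1,s2,s3,s4}.
After b: {s0,s1,s2,s3,s4}.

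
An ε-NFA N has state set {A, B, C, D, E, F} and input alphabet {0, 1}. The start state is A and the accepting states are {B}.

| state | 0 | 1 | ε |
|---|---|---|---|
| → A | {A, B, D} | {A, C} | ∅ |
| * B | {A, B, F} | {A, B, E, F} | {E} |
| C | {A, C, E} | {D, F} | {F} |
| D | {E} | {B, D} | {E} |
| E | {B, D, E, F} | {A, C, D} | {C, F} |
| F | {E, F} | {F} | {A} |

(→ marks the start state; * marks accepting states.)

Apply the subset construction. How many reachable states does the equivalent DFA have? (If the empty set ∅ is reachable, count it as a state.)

4

Start state of the DFA: {A} (ε-closure of the NFA start).
{A} --0--> {A, B, C, D, E, F}  [new]
{A} --1--> {A, C, F}  [new]
{A, B, C, D, E, F} --0--> {A, B, C, D, E, F}  [seen]
{A, B, C, D, E, F} --1--> {A, B, C, D, E, F}  [seen]
{A, C, F} --0--> {A, B, C, D, E, F}  [seen]
{A, C, F} --1--> {A, C, D, E, F}  [new]
{A, C, D, E, F} --0--> {A, B, C, D, E, F}  [seen]
{A, C, D, E, F} --1--> {A, B, C, D, E, F}  [seen]
Reachable DFA states: {A}, {A, B, C, D, E, F}, {A, C, F}, {A, C, D, E, F}.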